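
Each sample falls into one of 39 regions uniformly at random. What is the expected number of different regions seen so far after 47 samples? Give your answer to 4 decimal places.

For each region, P(seen in 47 samples) = 1 - (38/39)^47 = 0.70502.
By linearity of expectation, E[distinct seen] = 39·(1 - (38/39)^47) = 27.49578.

27.4958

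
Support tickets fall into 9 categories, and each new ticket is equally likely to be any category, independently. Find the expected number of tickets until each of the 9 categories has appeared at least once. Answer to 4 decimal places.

25.4607

After k distinct categories have appeared, the next ticket gives a new one with probability (9-k)/9, so the expected wait for the (k+1)-th is 9/(9-k).
E[T] = 9/9 + 9/8 + 9/7 + ... + 9/2 + 9/1 = 9·H_{9}.
H_{9} = 2.82897, so E[T] = 25.46071.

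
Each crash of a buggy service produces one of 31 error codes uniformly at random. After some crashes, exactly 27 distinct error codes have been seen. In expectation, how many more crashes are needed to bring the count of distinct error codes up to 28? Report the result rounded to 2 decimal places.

7.75

From k distinct to k+1 distinct takes on average 31/(31-k) crashes.
Only the k = 27 term is needed: E = 31/4 = 7.750.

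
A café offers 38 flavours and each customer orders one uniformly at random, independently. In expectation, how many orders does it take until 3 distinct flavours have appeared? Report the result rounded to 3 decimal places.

Going from k to k+1 distinct takes a geometric number of orders with mean 38/(38-k).
Sum over k = 0,...,2: E = 38/38 + 38/37 + 38/36 = 3.0826.

3.083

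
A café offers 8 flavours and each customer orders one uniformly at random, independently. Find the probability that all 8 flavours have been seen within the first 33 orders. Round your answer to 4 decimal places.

0.9045

Let A_i be the event that flavour i is missing after 33 orders. By inclusion–exclusion on the A_i,
P(all seen) = Σ_{j=0}^{8} (-1)^j C(8,j)((8-j)/8)^33
= 1.00000 - 0.09758 + 0.00211 - 0.00001 + 0.00000 - 0.00000 + 0.00000 - 0.00000 + 0.00000
= 0.90452.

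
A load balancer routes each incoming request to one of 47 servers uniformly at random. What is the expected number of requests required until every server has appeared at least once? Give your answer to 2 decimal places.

208.58

After k distinct servers have appeared, the next request gives a new one with probability (47-k)/47, so the expected wait for the (k+1)-th is 47/(47-k).
E[T] = 47/47 + 47/46 + 47/45 + ... + 47/2 + 47/1 = 47·H_{47}.
H_{47} = 4.438, so E[T] = 208.584.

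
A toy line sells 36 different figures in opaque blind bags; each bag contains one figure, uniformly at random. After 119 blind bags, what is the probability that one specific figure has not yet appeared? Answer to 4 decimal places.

Each blind bag misses the fixed figure with probability (36-1)/36 = 35/36, independently.
P(still missing after 119) = (35/36)^119 = 0.03500.

0.0350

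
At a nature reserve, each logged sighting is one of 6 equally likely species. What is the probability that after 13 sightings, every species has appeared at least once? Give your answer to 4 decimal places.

0.5139

By inclusion–exclusion over which species are missing,
P(all seen) = Σ_{j=0}^{6} (-1)^j C(6,j)((6-j)/6)^13
= 1.00000 - 0.56078 + 0.07707 - 0.00244 + 0.00001 - 0.00000 + 0.00000
= 0.51386.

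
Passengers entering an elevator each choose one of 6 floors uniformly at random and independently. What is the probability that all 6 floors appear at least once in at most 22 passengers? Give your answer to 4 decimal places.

Let A_i be the event that floor i is missing after 22 passengers. By inclusion–exclusion on the A_i,
P(all seen) = Σ_{j=0}^{6} (-1)^j C(6,j)((6-j)/6)^22
= 1.00000 - 0.10868 + 0.00200 - 0.00000 + 0.00000 - 0.00000 + 0.00000
= 0.89332.

0.8933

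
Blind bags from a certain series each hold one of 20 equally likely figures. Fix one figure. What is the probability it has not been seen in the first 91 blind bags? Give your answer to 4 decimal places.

0.0094

Each blind bag misses the fixed figure with probability (20-1)/20 = 19/20, independently.
P(still missing after 91) = (19/20)^91 = 0.00939.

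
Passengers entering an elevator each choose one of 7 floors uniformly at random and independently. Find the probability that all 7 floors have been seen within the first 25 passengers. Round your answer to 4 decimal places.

0.8562

Let A_i be the event that floor i is missing after 25 passengers. By inclusion–exclusion on the A_i,
P(all seen) = Σ_{j=0}^{7} (-1)^j C(7,j)((7-j)/7)^25
= 1.00000 - 0.14840 + 0.00467 - 0.00003 + 0.00000 - 0.00000 + 0.00000 - 0.00000
= 0.85624.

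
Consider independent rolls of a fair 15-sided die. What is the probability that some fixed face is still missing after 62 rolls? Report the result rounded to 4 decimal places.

0.0139

Each roll misses the fixed face with probability (15-1)/15 = 14/15, independently.
P(still missing after 62) = (14/15)^62 = 0.01388.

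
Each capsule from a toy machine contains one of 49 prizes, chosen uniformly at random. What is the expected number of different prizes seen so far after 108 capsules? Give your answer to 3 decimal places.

43.715

For each prize, P(seen in 108 capsules) = 1 - (48/49)^108 = 0.8921.
By linearity of expectation, E[distinct seen] = 49·(1 - (48/49)^108) = 43.7147.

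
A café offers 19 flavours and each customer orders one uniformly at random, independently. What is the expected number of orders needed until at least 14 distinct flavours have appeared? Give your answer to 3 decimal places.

Going from k to k+1 distinct takes a geometric number of orders with mean 19/(19-k).
Sum over k = 0,...,13: E = 19/19 + 19/18 + 19/17 + ... + 19/7 + 19/6 = 24.0237.

24.024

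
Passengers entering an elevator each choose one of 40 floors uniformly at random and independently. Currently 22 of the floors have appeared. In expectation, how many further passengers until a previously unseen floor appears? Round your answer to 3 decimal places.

2.222

Each passenger yields a new floor with probability (40-22)/40 = 18/40, so the wait is geometric with mean 40/18.
E = 40/18 = 2.2222.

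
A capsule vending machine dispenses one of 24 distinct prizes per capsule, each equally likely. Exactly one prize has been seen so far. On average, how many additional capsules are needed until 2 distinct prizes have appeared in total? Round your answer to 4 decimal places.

1.0435

The wait to go from k to k+1 distinct prizes is geometric with mean 24/(24-k).
Only the k = 1 term is needed: E = 24/23 = 1.04348.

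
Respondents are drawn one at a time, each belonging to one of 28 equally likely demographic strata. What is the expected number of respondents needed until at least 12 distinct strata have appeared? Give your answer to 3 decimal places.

Going from k to k+1 distinct takes a geometric number of respondents with mean 28/(28-k).
Sum over k = 0,...,11: E = 28/28 + 28/27 + 28/26 + ... + 28/18 + 28/17 = 15.3004.

15.300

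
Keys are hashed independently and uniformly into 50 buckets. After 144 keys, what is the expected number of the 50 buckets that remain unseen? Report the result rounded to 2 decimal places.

For each bucket, P(unseen after 144) = (49/50)^144 = 0.055.
By linearity of expectation, E[unseen] = 50·(49/50)^144 = 2.726.

2.73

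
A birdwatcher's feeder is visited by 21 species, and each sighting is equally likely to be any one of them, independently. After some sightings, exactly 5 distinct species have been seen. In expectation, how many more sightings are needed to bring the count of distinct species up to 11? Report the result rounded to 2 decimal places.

The wait to go from k to k+1 distinct species is geometric with mean 21/(21-k).
Sum over k = 5,...,10: E = 21/16 + 21/15 + 21/14 + 21/13 + 21/12 + 21/11 = 9.487.

9.49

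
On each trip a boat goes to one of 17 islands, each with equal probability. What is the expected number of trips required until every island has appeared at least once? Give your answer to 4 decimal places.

58.4724

The wait to go from k to k+1 distinct islands is geometric with mean 17/(17-k).
E[T] = 17/17 + 17/16 + 17/15 + ... + 17/2 + 17/1 = 17·H_{17}.
H_{17} = 3.43955, so E[T] = 58.47239.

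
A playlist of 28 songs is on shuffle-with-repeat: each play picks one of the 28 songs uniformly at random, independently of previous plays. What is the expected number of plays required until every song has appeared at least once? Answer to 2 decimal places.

109.96

Split into phases: going from k distinct to k+1 distinct takes on average 28/(28-k) plays.
E[T] = 28/28 + 28/27 + 28/26 + ... + 28/2 + 28/1 = 28·H_{28}.
H_{28} = 3.927, so E[T] = 109.961.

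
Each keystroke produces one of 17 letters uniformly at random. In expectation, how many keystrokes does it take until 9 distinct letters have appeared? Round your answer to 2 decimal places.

With k distinct letters already seen, the next new one arrives after an expected 17/(17-k) keystrokes.
Sum over k = 0,...,8: E = 17/17 + 17/16 + 17/15 + ... + 17/10 + 17/9 = 12.269.

12.27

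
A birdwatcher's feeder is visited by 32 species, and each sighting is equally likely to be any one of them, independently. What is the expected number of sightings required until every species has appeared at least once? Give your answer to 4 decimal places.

129.8718

After k distinct species have appeared, the next sighting gives a new one with probability (32-k)/32, so the expected wait for the (k+1)-th is 32/(32-k).
E[T] = 32/32 + 32/31 + 32/30 + ... + 32/2 + 32/1 = 32·H_{32}.
H_{32} = 4.05850, so E[T] = 129.87185.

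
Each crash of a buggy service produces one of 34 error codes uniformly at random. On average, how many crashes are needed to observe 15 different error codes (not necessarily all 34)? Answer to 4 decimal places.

19.3960

Going from k to k+1 distinct takes a geometric number of crashes with mean 34/(34-k).
Sum over k = 0,...,14: E = 34/34 + 34/33 + 34/32 + ... + 34/21 + 34/20 = 19.39599.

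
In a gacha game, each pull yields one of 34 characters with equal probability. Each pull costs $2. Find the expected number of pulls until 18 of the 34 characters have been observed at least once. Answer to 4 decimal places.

Going from k to k+1 distinct takes a geometric number of pulls with mean 34/(34-k).
Sum over k = 0,...,17: E = 34/34 + 34/33 + 34/32 + ... + 34/18 + 34/17 = 25.07435.

25.0744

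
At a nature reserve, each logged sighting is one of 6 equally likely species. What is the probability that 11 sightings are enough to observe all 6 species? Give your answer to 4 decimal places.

By inclusion–exclusion over which species are missing,
P(all seen) = Σ_{j=0}^{6} (-1)^j C(6,j)((6-j)/6)^11
= 1.00000 - 0.80753 + 0.17342 - 0.00977 + 0.00008 - 0.00000 + 0.00000
= 0.35621.

0.3562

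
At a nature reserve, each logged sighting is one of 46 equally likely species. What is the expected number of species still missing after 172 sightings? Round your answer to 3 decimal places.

1.049

For each species, P(unseen after 172) = (45/46)^172 = 0.0228.
By linearity of expectation, E[unseen] = 46·(45/46)^172 = 1.0495.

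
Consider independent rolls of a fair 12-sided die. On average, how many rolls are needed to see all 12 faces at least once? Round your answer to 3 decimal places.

37.239

The wait to go from k to k+1 distinct faces is geometric with mean 12/(12-k).
E[T] = 12/12 + 12/11 + 12/10 + ... + 12/2 + 12/1 = 12·H_{12}.
H_{12} = 3.1032, so E[T] = 37.2385.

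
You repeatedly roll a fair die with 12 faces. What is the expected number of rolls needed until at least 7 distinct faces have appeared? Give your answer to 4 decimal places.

With k distinct faces already seen, the next new one arrives after an expected 12/(12-k) rolls.
Sum over k = 0,...,6: E = 12/12 + 12/11 + 12/10 + ... + 12/7 + 12/6 = 9.83853.

9.8385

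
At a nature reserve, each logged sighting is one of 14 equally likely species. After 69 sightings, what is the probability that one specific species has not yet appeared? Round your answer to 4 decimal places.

On each sighting the fixed species fails to appear with probability 13/14.
P(still missing after 69) = (13/14)^69 = 0.00602.

0.0060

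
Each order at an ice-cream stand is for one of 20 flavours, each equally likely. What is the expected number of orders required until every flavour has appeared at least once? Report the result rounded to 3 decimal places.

71.955

The wait to go from k to k+1 distinct flavours is geometric with mean 20/(20-k).
E[T] = 20/20 + 20/19 + 20/18 + ... + 20/2 + 20/1 = 20·H_{20}.
H_{20} = 3.5977, so E[T] = 71.9548.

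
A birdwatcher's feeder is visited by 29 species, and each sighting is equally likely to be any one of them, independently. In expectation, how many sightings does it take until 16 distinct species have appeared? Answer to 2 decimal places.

22.66

With k distinct species already seen, the next new one arrives after an expected 29/(29-k) sightings.
Sum over k = 0,...,15: E = 29/29 + 29/28 + 29/27 + ... + 29/15 + 29/14 = 22.664.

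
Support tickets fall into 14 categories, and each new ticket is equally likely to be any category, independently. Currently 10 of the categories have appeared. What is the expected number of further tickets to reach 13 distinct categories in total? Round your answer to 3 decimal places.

From k distinct to k+1 distinct takes on average 14/(14-k) tickets.
Sum over k = 10,...,12: E = 14/4 + 14/3 + 14/2 = 15.1667.

15.167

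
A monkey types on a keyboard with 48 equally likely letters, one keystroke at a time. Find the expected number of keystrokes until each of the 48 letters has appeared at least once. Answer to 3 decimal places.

214.022

After k distinct letters have appeared, the next keystroke gives a new one with probability (48-k)/48, so the expected wait for the (k+1)-th is 48/(48-k).
E[T] = 48/48 + 48/47 + 48/46 + ... + 48/2 + 48/1 = 48·H_{48}.
H_{48} = 4.4588, so E[T] = 214.0223.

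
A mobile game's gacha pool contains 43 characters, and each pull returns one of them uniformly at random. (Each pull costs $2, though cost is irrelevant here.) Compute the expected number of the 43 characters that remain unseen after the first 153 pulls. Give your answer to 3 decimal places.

1.175

For each character, P(unseen after 153) = (42/43)^153 = 0.0273.
By linearity of expectation, E[unseen] = 43·(42/43)^153 = 1.1747.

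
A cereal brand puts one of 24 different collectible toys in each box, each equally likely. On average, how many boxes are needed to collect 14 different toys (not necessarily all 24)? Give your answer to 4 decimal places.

With k distinct toys already seen, the next new one arrives after an expected 24/(24-k) boxes.
Sum over k = 0,...,13: E = 24/24 + 24/23 + 24/22 + ... + 24/12 + 24/11 = 20.32776.

20.3278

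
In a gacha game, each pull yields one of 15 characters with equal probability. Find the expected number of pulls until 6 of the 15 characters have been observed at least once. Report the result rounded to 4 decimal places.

7.3389

Going from k to k+1 distinct takes a geometric number of pulls with mean 15/(15-k).
Sum over k = 0,...,5: E = 15/15 + 15/14 + 15/13 + 15/12 + 15/11 + 15/10 = 7.33891.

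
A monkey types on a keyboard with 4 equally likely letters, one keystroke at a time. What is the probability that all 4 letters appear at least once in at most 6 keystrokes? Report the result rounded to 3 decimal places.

Let A_i be the event that letter i is missing after 6 keystrokes. By inclusion–exclusion on the A_i,
P(all seen) = Σ_{j=0}^{4} (-1)^j C(4,j)((4-j)/4)^6
= 1.0000 - 0.7119 + 0.0938 - 0.0010 + 0.0000
= 0.3809.

0.381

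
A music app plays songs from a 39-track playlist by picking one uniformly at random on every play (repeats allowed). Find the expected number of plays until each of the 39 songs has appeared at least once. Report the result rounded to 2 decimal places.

Split into phases: going from k distinct to k+1 distinct takes on average 39/(39-k) plays.
E[T] = 39/39 + 39/38 + 39/37 + ... + 39/2 + 39/1 = 39·H_{39}.
H_{39} = 4.254, so E[T] = 165.888.

165.89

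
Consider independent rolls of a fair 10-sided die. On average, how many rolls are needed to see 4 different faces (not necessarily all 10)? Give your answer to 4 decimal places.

4.7897

With k distinct faces already seen, the next new one arrives after an expected 10/(10-k) rolls.
Sum over k = 0,...,3: E = 10/10 + 10/9 + 10/8 + 10/7 = 4.78968.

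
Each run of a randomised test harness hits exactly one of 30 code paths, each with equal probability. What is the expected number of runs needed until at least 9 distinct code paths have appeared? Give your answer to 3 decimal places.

With k distinct code paths already seen, the next new one arrives after an expected 30/(30-k) runs.
Sum over k = 0,...,8: E = 30/30 + 30/29 + 30/28 + ... + 30/23 + 30/22 = 10.4889.

10.489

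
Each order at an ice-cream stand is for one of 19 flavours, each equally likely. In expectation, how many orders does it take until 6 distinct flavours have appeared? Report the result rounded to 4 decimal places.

6.9845

With k distinct flavours already seen, the next new one arrives after an expected 19/(19-k) orders.
Sum over k = 0,...,5: E = 19/19 + 19/18 + 19/17 + 19/16 + 19/15 + 19/14 = 6.98451.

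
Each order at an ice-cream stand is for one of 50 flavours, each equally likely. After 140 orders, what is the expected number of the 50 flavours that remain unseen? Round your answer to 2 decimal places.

2.96

For each flavour, P(unseen after 140) = (49/50)^140 = 0.059.
By linearity of expectation, E[unseen] = 50·(49/50)^140 = 2.955.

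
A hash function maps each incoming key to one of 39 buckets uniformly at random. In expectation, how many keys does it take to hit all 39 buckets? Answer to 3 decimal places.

Split into phases: going from k distinct to k+1 distinct takes on average 39/(39-k) keys.
E[T] = 39/39 + 39/38 + 39/37 + ... + 39/2 + 39/1 = 39·H_{39}.
H_{39} = 4.2535, so E[T] = 165.8882.

165.888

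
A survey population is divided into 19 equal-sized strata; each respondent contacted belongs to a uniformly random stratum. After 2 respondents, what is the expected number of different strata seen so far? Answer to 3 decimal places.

1.947

For each stratum, P(seen in 2 respondents) = 1 - (18/19)^2 = 0.1025.
By linearity of expectation, E[distinct seen] = 19·(1 - (18/19)^2) = 1.9474.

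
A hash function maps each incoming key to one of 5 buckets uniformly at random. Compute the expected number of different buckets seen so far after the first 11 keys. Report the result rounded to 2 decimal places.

4.57

For each bucket, P(seen in 11 keys) = 1 - (4/5)^11 = 0.914.
By linearity of expectation, E[distinct seen] = 5·(1 - (4/5)^11) = 4.571.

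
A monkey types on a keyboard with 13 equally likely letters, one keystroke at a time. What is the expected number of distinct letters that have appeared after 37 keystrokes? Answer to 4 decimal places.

For each letter, P(seen in 37 keystrokes) = 1 - (12/13)^37 = 0.94826.
By linearity of expectation, E[distinct seen] = 13·(1 - (12/13)^37) = 12.32742.

12.3274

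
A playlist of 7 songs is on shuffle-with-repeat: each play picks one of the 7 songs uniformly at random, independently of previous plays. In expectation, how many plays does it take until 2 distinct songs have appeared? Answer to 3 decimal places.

Going from k to k+1 distinct takes a geometric number of plays with mean 7/(7-k).
Sum over k = 0,...,1: E = 7/7 + 7/6 = 2.1667.

2.167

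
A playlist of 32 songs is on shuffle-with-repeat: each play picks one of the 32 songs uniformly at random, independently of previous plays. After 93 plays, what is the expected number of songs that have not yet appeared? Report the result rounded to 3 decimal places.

1.670

For each song, P(unseen after 93) = (31/32)^93 = 0.0522.
By linearity of expectation, E[unseen] = 32·(31/32)^93 = 1.6705.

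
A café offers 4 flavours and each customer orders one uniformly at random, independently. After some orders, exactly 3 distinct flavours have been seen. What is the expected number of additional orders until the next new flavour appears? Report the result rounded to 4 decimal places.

4.0000

The number of orders until the next new flavour is geometric with success probability 1/4, so its mean is 4/1.
E = 4/1 = 4.00000.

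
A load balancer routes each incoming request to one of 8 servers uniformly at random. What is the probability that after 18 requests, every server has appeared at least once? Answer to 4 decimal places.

Let A_i be the event that server i is missing after 18 requests. By inclusion–exclusion on the A_i,
P(all seen) = Σ_{j=0}^{8} (-1)^j C(8,j)((8-j)/8)^18
= 1.00000 - 0.72316 + 0.15786 - 0.01186 + 0.00027 - 0.00000 + 0.00000 - 0.00000 + 0.00000
= 0.42310.

0.4231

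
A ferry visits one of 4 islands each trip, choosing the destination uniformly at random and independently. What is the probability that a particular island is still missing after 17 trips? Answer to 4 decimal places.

0.0075

On each trip the fixed island fails to appear with probability 3/4.
P(still missing after 17) = (3/4)^17 = 0.00752.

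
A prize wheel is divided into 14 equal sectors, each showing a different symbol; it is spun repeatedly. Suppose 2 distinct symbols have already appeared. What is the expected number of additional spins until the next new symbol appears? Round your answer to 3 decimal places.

The number of spins until the next new symbol is geometric with success probability 12/14, so its mean is 14/12.
E = 14/12 = 1.1667.

1.167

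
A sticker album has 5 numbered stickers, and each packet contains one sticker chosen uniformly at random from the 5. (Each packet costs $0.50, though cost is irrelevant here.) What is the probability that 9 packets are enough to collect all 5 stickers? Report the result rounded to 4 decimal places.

By inclusion–exclusion over which stickers are missing,
P(all seen) = Σ_{j=0}^{5} (-1)^j C(5,j)((5-j)/5)^9
= 1.00000 - 0.67109 + 0.10078 - 0.00262 + 0.00000 - 0.00000
= 0.42707.

0.4271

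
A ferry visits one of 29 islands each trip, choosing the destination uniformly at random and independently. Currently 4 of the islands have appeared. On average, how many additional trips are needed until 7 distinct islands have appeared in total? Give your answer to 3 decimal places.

3.629

From k distinct to k+1 distinct takes on average 29/(29-k) trips.
Sum over k = 4,...,6: E = 29/25 + 29/24 + 29/23 = 3.6292.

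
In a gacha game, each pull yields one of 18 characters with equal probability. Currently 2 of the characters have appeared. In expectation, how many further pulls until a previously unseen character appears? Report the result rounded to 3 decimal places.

The number of pulls until the next new character is geometric with success probability 16/18, so its mean is 18/16.
E = 18/16 = 1.1250.

1.125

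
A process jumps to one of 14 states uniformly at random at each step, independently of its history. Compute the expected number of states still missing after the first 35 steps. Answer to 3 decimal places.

For each state, P(unseen after 35) = (13/14)^35 = 0.0747.
By linearity of expectation, E[unseen] = 14·(13/14)^35 = 1.0463.

1.046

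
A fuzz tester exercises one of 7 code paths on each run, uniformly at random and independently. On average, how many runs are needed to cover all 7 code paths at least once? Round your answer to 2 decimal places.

The wait to go from k to k+1 distinct code paths is geometric with mean 7/(7-k).
E[T] = 7/7 + 7/6 + 7/5 + ... + 7/2 + 7/1 = 7·H_{7}.
H_{7} = 2.593, so E[T] = 18.150.

18.15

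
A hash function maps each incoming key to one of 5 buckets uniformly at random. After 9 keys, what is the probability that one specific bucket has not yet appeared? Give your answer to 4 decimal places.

0.1342

Each key misses the fixed bucket with probability (5-1)/5 = 4/5, independently.
P(still missing after 9) = (4/5)^9 = 0.13422.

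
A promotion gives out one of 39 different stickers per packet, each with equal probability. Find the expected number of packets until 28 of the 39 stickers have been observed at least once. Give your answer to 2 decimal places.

With k distinct stickers already seen, the next new one arrives after an expected 39/(39-k) packets.
Sum over k = 0,...,27: E = 39/39 + 39/38 + 39/37 + ... + 39/13 + 39/12 = 48.113.

48.11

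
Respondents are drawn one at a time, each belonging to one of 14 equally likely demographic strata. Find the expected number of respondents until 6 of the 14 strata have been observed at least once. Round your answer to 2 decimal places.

Going from k to k+1 distinct takes a geometric number of respondents with mean 14/(14-k).
Sum over k = 0,...,5: E = 14/14 + 14/13 + 14/12 + 14/11 + 14/10 + 14/9 = 7.472.

7.47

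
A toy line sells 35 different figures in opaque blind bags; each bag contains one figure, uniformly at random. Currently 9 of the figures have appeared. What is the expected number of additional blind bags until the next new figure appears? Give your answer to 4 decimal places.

1.3462

Each blind bag yields a new figure with probability (35-9)/35 = 26/35, so the wait is geometric with mean 35/26.
E = 35/26 = 1.34615.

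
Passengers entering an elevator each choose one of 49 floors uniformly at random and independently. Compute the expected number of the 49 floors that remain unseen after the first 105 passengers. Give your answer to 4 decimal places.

For each floor, P(unseen after 105) = (48/49)^105 = 0.11475.
By linearity of expectation, E[unseen] = 49·(48/49)^105 = 5.62261.

5.6226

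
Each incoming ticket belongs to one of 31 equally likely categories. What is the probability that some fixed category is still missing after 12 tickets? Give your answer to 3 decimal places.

0.675

On each ticket the fixed category fails to appear with probability 30/31.
P(still missing after 12) = (30/31)^12 = 0.6747.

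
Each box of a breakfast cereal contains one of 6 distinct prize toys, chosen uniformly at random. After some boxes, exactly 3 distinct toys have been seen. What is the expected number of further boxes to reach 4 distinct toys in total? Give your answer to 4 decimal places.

2.0000

The wait to go from k to k+1 distinct toys is geometric with mean 6/(6-k).
Only the k = 3 term is needed: E = 6/3 = 2.00000.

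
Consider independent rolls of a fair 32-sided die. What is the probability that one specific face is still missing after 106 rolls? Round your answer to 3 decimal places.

Each roll misses the fixed face with probability (32-1)/32 = 31/32, independently.
P(still missing after 106) = (31/32)^106 = 0.0345.

0.035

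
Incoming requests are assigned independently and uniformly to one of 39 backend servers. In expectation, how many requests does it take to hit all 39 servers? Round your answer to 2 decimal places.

The wait to go from k to k+1 distinct servers is geometric with mean 39/(39-k).
E[T] = 39/39 + 39/38 + 39/37 + ... + 39/2 + 39/1 = 39·H_{39}.
H_{39} = 4.254, so E[T] = 165.888.

165.89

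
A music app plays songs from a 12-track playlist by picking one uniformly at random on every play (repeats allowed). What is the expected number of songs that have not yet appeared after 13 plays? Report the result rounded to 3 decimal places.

3.872

For each song, P(unseen after 13) = (11/12)^13 = 0.3227.
By linearity of expectation, E[unseen] = 12·(11/12)^13 = 3.8720.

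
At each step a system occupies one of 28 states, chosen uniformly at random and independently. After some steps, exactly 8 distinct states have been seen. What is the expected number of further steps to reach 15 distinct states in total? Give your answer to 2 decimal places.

From k distinct to k+1 distinct takes on average 28/(28-k) steps.
Sum over k = 8,...,14: E = 28/20 + 28/19 + 28/18 + ... + 28/15 + 28/14 = 11.693.

11.69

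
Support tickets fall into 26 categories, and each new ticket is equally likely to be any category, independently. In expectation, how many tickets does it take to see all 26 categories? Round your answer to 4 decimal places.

Split into phases: going from k distinct to k+1 distinct takes on average 26/(26-k) tickets.
E[T] = 26/26 + 26/25 + 26/24 + ... + 26/2 + 26/1 = 26·H_{26}.
H_{26} = 3.85442, so E[T] = 100.21491.

100.2149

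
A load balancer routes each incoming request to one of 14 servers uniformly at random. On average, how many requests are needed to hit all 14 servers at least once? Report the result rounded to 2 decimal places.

Split into phases: going from k distinct to k+1 distinct takes on average 14/(14-k) requests.
E[T] = 14/14 + 14/13 + 14/12 + ... + 14/2 + 14/1 = 14·H_{14}.
H_{14} = 3.252, so E[T] = 45.522.

45.52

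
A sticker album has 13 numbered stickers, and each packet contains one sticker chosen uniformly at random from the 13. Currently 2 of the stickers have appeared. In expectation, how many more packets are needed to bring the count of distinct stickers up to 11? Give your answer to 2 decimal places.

19.76

From k distinct to k+1 distinct takes on average 13/(13-k) packets.
Sum over k = 2,...,10: E = 13/11 + 13/10 + 13/9 + ... + 13/4 + 13/3 = 19.758.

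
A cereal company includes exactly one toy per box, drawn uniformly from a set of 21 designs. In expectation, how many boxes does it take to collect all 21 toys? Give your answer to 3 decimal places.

76.553

Split into phases: going from k distinct to k+1 distinct takes on average 21/(21-k) boxes.
E[T] = 21/21 + 21/20 + 21/19 + ... + 21/2 + 21/1 = 21·H_{21}.
H_{21} = 3.6454, so E[T] = 76.5525.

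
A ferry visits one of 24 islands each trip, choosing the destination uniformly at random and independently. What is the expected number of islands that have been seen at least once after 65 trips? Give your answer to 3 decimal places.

For each island, P(seen in 65 trips) = 1 - (23/24)^65 = 0.9371.
By linearity of expectation, E[distinct seen] = 24·(1 - (23/24)^65) = 22.4907.

22.491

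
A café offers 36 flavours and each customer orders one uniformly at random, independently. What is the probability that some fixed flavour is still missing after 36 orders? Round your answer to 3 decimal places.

On each order the fixed flavour fails to appear with probability 35/36.
P(still missing after 36) = (35/36)^36 = 0.3627.

0.363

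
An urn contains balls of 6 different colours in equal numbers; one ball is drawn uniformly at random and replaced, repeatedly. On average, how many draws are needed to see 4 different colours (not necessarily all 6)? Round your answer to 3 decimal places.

Going from k to k+1 distinct takes a geometric number of draws with mean 6/(6-k).
Sum over k = 0,...,3: E = 6/6 + 6/5 + 6/4 + 6/3 = 5.7000.

5.700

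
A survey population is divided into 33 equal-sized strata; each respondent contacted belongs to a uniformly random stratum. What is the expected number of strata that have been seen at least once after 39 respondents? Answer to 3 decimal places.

For each stratum, P(seen in 39 respondents) = 1 - (32/33)^39 = 0.6988.
By linearity of expectation, E[distinct seen] = 33·(1 - (32/33)^39) = 23.0615.

23.062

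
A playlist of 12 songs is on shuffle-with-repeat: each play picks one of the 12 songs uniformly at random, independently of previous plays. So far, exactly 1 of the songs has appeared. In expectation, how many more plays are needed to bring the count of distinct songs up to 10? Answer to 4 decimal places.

With k distinct songs already seen, the next new one takes an expected 12/(12-k) plays.
Sum over k = 1,...,9: E = 12/11 + 12/10 + 12/9 + ... + 12/4 + 12/3 = 18.23853.

18.2385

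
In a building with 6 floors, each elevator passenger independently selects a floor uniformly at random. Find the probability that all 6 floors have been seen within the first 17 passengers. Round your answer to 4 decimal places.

0.7446

By inclusion–exclusion over which floors are missing,
P(all seen) = Σ_{j=0}^{6} (-1)^j C(6,j)((6-j)/6)^17
= 1.00000 - 0.27044 + 0.01522 - 0.00015 + 0.00000 - 0.00000 + 0.00000
= 0.74463.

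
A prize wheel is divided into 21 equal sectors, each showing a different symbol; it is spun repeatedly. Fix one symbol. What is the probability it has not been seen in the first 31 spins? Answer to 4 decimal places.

Each spin misses the fixed symbol with probability (21-1)/21 = 20/21, independently.
P(still missing after 31) = (20/21)^31 = 0.22036.

0.2204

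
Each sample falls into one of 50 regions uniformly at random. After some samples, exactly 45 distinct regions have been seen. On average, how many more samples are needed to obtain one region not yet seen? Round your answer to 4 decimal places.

10.0000

Each sample yields a new region with probability (50-45)/50 = 5/50, so the wait is geometric with mean 50/5.
E = 50/5 = 10.00000.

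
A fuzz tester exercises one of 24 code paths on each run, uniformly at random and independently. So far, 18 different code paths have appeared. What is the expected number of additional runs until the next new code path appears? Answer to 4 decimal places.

4.0000

The number of runs until the next new code path is geometric with success probability 6/24, so its mean is 24/6.
E = 24/6 = 4.00000.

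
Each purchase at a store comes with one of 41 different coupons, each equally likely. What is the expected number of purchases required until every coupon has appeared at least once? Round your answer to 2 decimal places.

176.42

After k distinct coupons have appeared, the next purchase gives a new one with probability (41-k)/41, so the expected wait for the (k+1)-th is 41/(41-k).
E[T] = 41/41 + 41/40 + 41/39 + ... + 41/2 + 41/1 = 41·H_{41}.
H_{41} = 4.303, so E[T] = 176.420.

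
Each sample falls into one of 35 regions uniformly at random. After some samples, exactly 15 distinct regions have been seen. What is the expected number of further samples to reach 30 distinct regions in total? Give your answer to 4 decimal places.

With k distinct regions already seen, the next new one takes an expected 35/(35-k) samples.
Sum over k = 15,...,29: E = 35/20 + 35/19 + 35/18 + ... + 35/7 + 35/6 = 46.00422.

46.0042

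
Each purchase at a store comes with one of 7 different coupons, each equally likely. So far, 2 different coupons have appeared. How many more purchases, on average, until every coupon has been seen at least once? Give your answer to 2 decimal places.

The wait to go from k to k+1 distinct coupons is geometric with mean 7/(7-k).
Sum over k = 2,...,6: E = 7/5 + 7/4 + 7/3 + 7/2 + 7/1 = 15.983.

15.98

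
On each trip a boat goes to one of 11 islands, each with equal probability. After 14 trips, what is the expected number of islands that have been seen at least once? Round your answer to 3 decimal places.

For each island, P(seen in 14 trips) = 1 - (10/11)^14 = 0.7367.
By linearity of expectation, E[distinct seen] = 11·(1 - (10/11)^14) = 8.1034.

8.103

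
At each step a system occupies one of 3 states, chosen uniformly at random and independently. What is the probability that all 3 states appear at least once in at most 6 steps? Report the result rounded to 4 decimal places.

Let A_i be the event that state i is missing after 6 steps. By inclusion–exclusion on the A_i,
P(all seen) = Σ_{j=0}^{3} (-1)^j C(3,j)((3-j)/3)^6
= 1.00000 - 0.26337 + 0.00412 - 0.00000
= 0.74074.

0.7407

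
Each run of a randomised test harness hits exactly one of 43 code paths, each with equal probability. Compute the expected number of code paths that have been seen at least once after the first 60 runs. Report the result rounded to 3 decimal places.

For each code path, P(seen in 60 runs) = 1 - (42/43)^60 = 0.7563.
By linearity of expectation, E[distinct seen] = 43·(1 - (42/43)^60) = 32.5210.

32.521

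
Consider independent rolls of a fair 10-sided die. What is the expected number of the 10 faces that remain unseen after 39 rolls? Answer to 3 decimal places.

0.164

For each face, P(unseen after 39) = (9/10)^39 = 0.0164.
By linearity of expectation, E[unseen] = 10·(9/10)^39 = 0.1642.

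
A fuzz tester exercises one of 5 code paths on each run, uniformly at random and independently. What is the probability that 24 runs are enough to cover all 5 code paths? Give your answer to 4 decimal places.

Let A_i be the event that code path i is missing after 24 runs. By inclusion–exclusion on the A_i,
P(all seen) = Σ_{j=0}^{5} (-1)^j C(5,j)((5-j)/5)^24
= 1.00000 - 0.02361 + 0.00005 - 0.00000 + 0.00000 - 0.00000
= 0.97644.

0.9764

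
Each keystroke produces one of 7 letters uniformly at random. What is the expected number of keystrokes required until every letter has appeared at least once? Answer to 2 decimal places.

18.15

The wait to go from k to k+1 distinct letters is geometric with mean 7/(7-k).
E[T] = 7/7 + 7/6 + 7/5 + ... + 7/2 + 7/1 = 7·H_{7}.
H_{7} = 2.593, so E[T] = 18.150.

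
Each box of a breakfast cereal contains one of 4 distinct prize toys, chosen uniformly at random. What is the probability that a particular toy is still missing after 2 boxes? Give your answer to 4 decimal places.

0.5625

Each box misses the fixed toy with probability (4-1)/4 = 3/4, independently.
P(still missing after 2) = (3/4)^2 = 0.56250.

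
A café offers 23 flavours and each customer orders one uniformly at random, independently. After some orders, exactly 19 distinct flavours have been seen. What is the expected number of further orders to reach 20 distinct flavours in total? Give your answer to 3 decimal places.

From k distinct to k+1 distinct takes on average 23/(23-k) orders.
Only the k = 19 term is needed: E = 23/4 = 5.7500.

5.750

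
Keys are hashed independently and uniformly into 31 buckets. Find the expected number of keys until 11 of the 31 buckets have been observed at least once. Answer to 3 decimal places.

With k distinct buckets already seen, the next new one arrives after an expected 31/(31-k) keys.
Sum over k = 0,...,10: E = 31/31 + 31/30 + 31/29 + ... + 31/22 + 31/21 = 13.3147.

13.315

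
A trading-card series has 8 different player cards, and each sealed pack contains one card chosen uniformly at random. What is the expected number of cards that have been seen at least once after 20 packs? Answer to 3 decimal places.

7.446

For each card, P(seen in 20 packs) = 1 - (7/8)^20 = 0.9308.
By linearity of expectation, E[distinct seen] = 8·(1 - (7/8)^20) = 7.4463.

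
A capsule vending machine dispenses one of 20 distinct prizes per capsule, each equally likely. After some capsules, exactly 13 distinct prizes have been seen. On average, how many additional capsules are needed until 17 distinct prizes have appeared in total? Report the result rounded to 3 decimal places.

From k distinct to k+1 distinct takes on average 20/(20-k) capsules.
Sum over k = 13,...,16: E = 20/7 + 20/6 + 20/5 + 20/4 = 15.1905.

15.190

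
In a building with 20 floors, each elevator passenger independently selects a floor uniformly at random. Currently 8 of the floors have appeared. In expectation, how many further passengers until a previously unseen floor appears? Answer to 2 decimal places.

The number of passengers until the next new floor is geometric with success probability 12/20, so its mean is 20/12.
E = 20/12 = 1.667.

1.67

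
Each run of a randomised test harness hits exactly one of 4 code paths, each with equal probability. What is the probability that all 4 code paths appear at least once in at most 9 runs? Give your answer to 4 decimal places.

By inclusion–exclusion over which code paths are missing,
P(all seen) = Σ_{j=0}^{4} (-1)^j C(4,j)((4-j)/4)^9
= 1.00000 - 0.30034 + 0.01172 - 0.00002 + 0.00000
= 0.71136.

0.7114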